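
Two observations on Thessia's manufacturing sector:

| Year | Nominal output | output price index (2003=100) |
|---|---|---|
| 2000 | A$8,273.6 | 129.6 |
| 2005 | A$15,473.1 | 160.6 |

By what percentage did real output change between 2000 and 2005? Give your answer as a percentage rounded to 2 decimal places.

Deflate each year: 2000 → 8273.6/1.296 = 6383.95; 2005 → 15473.1/1.606 = 9634.56.
So real output changed by 9634.56/6383.95 − 1 = 0.5092, i.e. 50.92%.

50.92%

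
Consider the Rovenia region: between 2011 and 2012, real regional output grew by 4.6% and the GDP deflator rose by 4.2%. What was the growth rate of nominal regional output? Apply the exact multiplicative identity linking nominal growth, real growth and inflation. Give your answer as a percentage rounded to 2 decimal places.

8.99%

(1 + g_nom) = (1 + g_real)(1 + π) = 1.0460 × 1.0420 = 1.08993.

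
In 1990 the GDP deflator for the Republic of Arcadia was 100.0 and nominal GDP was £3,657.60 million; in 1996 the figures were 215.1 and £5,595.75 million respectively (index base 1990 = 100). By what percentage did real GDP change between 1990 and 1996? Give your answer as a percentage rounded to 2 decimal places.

Deflate each year: 1990 → 3657.60/1.000 = 3657.60; 1996 → 5595.75/2.151 = 2601.46.
So real GDP changed by 2601.46/3657.60 − 1 = -0.2888, i.e. -28.88%.

-28.88%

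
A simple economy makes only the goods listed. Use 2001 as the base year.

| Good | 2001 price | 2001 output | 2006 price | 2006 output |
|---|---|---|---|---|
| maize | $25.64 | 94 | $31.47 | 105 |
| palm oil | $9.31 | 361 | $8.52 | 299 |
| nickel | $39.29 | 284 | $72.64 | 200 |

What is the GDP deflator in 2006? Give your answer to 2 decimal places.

152.84

Nominal GDP 2006 = 31.47·105 + 8.52·299 + 72.64·200 = 20379.83.
Real GDP 2006 (at 2001 prices) = 25.64·105 + 9.31·299 + 39.29·200 = 13333.89.
Deflator = Nominal/Real × 100 = 20379.83/13333.89 × 100 = 152.842.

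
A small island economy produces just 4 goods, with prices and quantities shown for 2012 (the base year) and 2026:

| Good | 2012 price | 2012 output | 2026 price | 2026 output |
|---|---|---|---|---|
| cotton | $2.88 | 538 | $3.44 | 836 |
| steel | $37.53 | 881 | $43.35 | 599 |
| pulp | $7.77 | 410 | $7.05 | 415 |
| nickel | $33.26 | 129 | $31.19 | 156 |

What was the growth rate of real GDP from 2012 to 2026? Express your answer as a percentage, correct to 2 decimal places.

Real GDP 2012 = Nominal GDP 2012 = 2.88·538 + 37.53·881 + 7.77·410 + 33.26·129 = 42089.61.
Real GDP 2026 (at 2012 prices) = 2.88·836 + 37.53·599 + 7.77·415 + 33.26·156 = 33301.26.
Real growth = 33301.26/42089.61 − 1 = -0.2088.

-20.88%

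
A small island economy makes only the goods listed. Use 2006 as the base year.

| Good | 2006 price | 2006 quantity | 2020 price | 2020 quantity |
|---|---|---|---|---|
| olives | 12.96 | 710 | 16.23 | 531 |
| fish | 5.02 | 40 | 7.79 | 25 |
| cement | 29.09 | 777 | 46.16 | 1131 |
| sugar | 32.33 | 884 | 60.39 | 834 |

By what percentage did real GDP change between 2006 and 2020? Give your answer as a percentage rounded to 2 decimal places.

10.38%

Real GDP 2006 = Nominal GDP 2006 = 12.96·710 + 5.02·40 + 29.09·777 + 32.33·884 = 60585.05.
Real GDP 2020 (at 2006 prices) = 12.96·531 + 5.02·25 + 29.09·1131 + 32.33·834 = 66871.27.
Real growth = 66871.27/60585.05 − 1 = 0.1038.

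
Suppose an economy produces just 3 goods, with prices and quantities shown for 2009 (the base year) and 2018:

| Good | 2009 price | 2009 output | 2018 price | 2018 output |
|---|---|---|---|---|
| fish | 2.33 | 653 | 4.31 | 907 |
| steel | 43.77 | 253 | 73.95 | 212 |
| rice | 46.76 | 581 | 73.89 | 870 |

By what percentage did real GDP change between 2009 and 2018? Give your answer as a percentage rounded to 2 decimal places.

30.96%

Real GDP 2009 = Nominal GDP 2009 = 2.33·653 + 43.77·253 + 46.76·581 = 39762.86.
Real GDP 2018 (at 2009 prices) = 2.33·907 + 43.77·212 + 46.76·870 = 52073.75.
Real growth = 52073.75/39762.86 − 1 = 0.3096.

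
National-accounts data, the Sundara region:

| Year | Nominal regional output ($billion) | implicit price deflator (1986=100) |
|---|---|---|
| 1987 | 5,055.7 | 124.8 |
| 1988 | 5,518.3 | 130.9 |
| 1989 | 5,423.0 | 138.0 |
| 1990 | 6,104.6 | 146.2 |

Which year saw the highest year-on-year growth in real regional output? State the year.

1988: real = 5518.3/1.309 = 4215.66; growth vs 1987 (4051.04) = 4.06%.
1989: real = 5423.0/1.380 = 3929.71; growth vs 1988 (4215.66) = -6.78%.
1990: real = 6104.6/1.462 = 4175.51; growth vs 1989 (3929.71) = 6.25%.

1990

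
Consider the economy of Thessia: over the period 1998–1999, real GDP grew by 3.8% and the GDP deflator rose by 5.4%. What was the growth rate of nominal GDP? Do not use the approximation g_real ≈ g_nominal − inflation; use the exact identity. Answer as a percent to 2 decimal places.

(1 + g_nom) = (1 + g_real)(1 + π) = 1.0380 × 1.0540 = 1.09405.

9.41%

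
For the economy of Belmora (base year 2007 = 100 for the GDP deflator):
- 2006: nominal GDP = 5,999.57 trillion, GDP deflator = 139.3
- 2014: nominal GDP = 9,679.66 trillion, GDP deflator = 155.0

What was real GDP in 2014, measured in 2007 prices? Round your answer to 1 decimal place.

Real GDP = Nominal / (GDP deflator/100) = 9679.66 / 1.550 = 6244.94.

6,244.9 trillion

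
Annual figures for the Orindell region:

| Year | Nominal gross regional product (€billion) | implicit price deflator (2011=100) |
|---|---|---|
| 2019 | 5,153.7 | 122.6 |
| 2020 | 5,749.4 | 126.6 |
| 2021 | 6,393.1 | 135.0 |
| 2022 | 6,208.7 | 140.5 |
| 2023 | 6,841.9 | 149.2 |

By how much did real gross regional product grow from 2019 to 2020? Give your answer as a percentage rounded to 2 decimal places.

Real gross regional product 2019 = 5153.7/1.226 = 4203.67.
Real gross regional product 2020 = 5749.4/1.266 = 4541.39.
Change = 4541.39/4203.67 − 1 = 0.0803.

8.03%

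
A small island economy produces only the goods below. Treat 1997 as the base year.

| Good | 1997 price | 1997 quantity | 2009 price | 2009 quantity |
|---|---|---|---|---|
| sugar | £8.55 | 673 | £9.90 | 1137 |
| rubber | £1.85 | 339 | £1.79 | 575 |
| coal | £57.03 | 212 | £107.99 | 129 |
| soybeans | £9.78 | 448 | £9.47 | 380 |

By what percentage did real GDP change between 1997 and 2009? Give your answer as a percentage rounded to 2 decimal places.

-4.35%

Real GDP 1997 = Nominal GDP 1997 = 8.55·673 + 1.85·339 + 57.03·212 + 9.78·448 = 22853.10.
Real GDP 2009 (at 1997 prices) = 8.55·1137 + 1.85·575 + 57.03·129 + 9.78·380 = 21858.37.
Real growth = 21858.37/22853.10 − 1 = -0.0435.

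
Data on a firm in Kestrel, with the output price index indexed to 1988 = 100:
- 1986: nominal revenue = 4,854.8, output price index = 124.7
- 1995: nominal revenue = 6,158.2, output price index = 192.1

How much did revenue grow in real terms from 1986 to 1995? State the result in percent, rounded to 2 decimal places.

-17.66%

Deflate each year: 1986 → 4854.8/1.247 = 3893.18; 1995 → 6158.2/1.921 = 3205.73.
So real revenue changed by 3205.73/3893.18 − 1 = -0.1766, i.e. -17.66%.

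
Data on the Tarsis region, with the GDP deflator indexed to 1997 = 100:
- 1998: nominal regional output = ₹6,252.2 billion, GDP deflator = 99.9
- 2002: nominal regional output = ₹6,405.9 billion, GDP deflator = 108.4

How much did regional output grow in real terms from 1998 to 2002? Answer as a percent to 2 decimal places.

-5.58%

Deflate each year: 1998 → 6252.2/0.999 = 6258.46; 2002 → 6405.9/1.084 = 5909.50.
So real regional output changed by 5909.50/6258.46 − 1 = -0.0558, i.e. -5.58%.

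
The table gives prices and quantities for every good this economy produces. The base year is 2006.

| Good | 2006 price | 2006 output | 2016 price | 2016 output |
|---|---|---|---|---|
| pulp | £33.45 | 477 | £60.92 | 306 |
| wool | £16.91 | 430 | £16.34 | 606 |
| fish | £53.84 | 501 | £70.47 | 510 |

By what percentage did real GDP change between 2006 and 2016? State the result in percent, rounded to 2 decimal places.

-4.50%

Real GDP 2006 = Nominal GDP 2006 = 33.45·477 + 16.91·430 + 53.84·501 = 50200.79.
Real GDP 2016 (at 2006 prices) = 33.45·306 + 16.91·606 + 53.84·510 = 47941.56.
Real growth = 47941.56/50200.79 − 1 = -0.0450.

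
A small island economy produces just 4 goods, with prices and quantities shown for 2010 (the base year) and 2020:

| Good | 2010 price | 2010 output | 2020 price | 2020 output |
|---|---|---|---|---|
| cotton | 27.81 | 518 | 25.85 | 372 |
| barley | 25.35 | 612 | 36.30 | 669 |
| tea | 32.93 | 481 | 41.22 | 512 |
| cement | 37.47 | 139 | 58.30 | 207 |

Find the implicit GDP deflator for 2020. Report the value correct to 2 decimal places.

129.18

Nominal GDP 2020 = 25.85·372 + 36.30·669 + 41.22·512 + 58.30·207 = 67073.64.
Real GDP 2020 (at 2010 prices) = 27.81·372 + 25.35·669 + 32.93·512 + 37.47·207 = 51920.92.
Deflator = Nominal/Real × 100 = 67073.64/51920.92 × 100 = 129.184.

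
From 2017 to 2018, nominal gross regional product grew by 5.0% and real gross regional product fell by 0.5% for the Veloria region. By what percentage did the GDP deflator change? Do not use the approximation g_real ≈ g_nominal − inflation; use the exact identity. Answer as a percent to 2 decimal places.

(1 + g_nom) = (1 + g_real)(1 + π), so π = 1.0500 / 0.9950 − 1 = 0.05528.

5.53%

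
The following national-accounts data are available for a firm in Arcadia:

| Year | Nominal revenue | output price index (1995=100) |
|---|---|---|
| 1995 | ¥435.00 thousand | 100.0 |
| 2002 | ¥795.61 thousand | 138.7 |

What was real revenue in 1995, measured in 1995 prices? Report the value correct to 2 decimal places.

Real revenue = Nominal / (output price index/100) = 435.00 / 1.000 = 435.00.

¥435.00 thousand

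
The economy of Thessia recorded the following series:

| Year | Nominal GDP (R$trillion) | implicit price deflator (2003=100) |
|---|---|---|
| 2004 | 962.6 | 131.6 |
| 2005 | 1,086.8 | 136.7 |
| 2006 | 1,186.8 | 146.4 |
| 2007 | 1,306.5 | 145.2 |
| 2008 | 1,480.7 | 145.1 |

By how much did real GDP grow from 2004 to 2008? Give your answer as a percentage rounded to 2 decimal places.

39.51%

Real GDP 2004 = 962.6/1.316 = 731.46.
Real GDP 2008 = 1480.7/1.451 = 1020.47.
Change = 1020.47/731.46 − 1 = 0.3951.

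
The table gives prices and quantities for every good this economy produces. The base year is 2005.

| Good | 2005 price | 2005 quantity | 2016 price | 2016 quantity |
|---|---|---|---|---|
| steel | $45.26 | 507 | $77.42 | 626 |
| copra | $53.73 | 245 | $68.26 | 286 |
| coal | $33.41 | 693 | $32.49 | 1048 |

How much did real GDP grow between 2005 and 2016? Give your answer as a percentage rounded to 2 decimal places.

32.82%

Real GDP 2005 = Nominal GDP 2005 = 45.26·507 + 53.73·245 + 33.41·693 = 59263.80.
Real GDP 2016 (at 2005 prices) = 45.26·626 + 53.73·286 + 33.41·1048 = 78713.22.
Real growth = 78713.22/59263.80 − 1 = 0.3282.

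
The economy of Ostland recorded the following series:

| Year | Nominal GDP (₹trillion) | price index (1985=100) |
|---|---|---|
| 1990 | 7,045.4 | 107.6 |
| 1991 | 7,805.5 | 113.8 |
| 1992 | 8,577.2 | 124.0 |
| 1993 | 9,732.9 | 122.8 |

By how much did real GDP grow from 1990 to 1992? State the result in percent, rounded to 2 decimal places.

5.64%

Real GDP 1990 = 7045.4/1.076 = 6547.77.
Real GDP 1992 = 8577.2/1.240 = 6917.10.
Change = 6917.10/6547.77 − 1 = 0.0564.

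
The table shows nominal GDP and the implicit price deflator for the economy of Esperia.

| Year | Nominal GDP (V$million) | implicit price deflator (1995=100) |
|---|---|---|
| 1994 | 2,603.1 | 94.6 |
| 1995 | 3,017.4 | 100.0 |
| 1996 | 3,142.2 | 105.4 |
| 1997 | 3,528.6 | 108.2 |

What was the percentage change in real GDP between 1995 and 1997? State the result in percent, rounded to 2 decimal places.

Real GDP 1995 = 3017.4/1.000 = 3017.40.
Real GDP 1997 = 3528.6/1.082 = 3261.18.
Change = 3261.18/3017.40 − 1 = 0.0808.

8.08%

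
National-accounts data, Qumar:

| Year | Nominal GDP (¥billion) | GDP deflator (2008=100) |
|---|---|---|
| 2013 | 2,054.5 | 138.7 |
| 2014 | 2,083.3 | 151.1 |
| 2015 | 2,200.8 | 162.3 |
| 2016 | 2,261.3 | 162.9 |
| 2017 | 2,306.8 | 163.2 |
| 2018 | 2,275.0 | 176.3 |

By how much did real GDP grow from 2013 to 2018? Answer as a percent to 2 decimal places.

Real GDP 2013 = 2054.5/1.387 = 1481.25.
Real GDP 2018 = 2275.0/1.763 = 1290.41.
Change = 1290.41/1481.25 − 1 = -0.1288.

-12.88%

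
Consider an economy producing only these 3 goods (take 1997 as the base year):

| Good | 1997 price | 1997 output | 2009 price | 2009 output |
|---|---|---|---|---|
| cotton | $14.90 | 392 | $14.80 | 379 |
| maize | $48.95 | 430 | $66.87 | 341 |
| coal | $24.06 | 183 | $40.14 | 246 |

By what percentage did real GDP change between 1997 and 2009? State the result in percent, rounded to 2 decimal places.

-9.70%

Real GDP 1997 = Nominal GDP 1997 = 14.90·392 + 48.95·430 + 24.06·183 = 31292.28.
Real GDP 2009 (at 1997 prices) = 14.90·379 + 48.95·341 + 24.06·246 = 28257.81.
Real growth = 28257.81/31292.28 − 1 = -0.0970.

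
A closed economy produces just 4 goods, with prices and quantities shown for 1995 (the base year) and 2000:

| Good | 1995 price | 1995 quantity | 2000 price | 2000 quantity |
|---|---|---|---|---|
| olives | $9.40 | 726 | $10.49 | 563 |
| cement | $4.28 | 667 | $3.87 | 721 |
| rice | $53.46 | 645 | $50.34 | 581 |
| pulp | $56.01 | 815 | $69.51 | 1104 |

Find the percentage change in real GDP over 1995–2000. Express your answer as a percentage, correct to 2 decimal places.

12.77%

Real GDP 1995 = Nominal GDP 1995 = 9.40·726 + 4.28·667 + 53.46·645 + 56.01·815 = 89809.01.
Real GDP 2000 (at 1995 prices) = 9.40·563 + 4.28·721 + 53.46·581 + 56.01·1104 = 101273.38.
Real growth = 101273.38/89809.01 − 1 = 0.1277.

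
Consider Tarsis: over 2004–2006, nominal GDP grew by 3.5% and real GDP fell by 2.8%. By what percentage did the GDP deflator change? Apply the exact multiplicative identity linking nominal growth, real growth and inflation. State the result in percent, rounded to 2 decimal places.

6.48%

(1 + g_nom) = (1 + g_real)(1 + π), so π = 1.0350 / 0.9720 − 1 = 0.06481.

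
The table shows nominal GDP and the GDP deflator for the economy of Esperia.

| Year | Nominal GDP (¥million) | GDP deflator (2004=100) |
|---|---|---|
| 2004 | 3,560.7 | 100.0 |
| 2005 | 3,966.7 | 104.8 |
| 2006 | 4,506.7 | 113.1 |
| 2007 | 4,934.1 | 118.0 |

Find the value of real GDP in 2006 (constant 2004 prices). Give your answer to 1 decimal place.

Real GDP 2006 = 4506.7 / 1.131 = 3984.70.

¥3,984.7 million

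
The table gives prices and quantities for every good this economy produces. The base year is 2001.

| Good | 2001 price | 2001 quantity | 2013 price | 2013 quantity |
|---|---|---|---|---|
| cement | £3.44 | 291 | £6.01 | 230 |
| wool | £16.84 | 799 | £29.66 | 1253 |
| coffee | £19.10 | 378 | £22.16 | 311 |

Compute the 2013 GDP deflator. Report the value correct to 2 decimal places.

Nominal GDP 2013 = 6.01·230 + 29.66·1253 + 22.16·311 = 45438.04.
Real GDP 2013 (at 2001 prices) = 3.44·230 + 16.84·1253 + 19.10·311 = 27831.82.
Deflator = Nominal/Real × 100 = 45438.04/27831.82 × 100 = 163.259.

163.26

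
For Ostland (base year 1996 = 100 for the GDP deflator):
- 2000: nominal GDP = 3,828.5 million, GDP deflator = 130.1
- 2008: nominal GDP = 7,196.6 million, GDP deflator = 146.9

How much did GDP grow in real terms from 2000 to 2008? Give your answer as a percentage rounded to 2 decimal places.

Deflate each year: 2000 → 3828.5/1.301 = 2942.74; 2008 → 7196.6/1.469 = 4898.98.
So real GDP changed by 4898.98/2942.74 − 1 = 0.6648, i.e. 66.48%.

66.48%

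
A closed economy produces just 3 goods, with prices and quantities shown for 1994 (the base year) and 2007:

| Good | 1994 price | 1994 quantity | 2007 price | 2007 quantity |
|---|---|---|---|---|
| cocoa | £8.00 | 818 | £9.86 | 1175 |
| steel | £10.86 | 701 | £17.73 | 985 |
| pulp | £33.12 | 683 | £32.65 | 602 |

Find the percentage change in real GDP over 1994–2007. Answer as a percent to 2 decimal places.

8.86%

Real GDP 1994 = Nominal GDP 1994 = 8.00·818 + 10.86·701 + 33.12·683 = 36777.82.
Real GDP 2007 (at 1994 prices) = 8.00·1175 + 10.86·985 + 33.12·602 = 40035.34.
Real growth = 40035.34/36777.82 − 1 = 0.0886.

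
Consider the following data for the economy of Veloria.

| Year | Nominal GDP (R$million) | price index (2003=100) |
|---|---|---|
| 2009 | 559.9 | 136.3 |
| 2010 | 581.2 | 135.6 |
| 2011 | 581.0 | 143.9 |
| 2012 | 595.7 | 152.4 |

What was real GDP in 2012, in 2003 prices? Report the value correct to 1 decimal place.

Real GDP 2012 = 595.7 / 1.524 = 390.88.

R$390.9 million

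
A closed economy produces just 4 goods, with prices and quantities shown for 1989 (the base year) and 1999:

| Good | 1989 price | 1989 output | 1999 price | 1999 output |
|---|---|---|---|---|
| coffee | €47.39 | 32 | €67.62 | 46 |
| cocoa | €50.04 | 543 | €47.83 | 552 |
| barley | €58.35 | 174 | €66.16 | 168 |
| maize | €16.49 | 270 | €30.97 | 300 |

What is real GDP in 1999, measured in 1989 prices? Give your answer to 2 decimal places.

€44551.82

Real GDP 1999 = Σ (p_1989 × q_1999) = 47.39·46 + 50.04·552 + 58.35·168 + 16.49·300 = 44551.82.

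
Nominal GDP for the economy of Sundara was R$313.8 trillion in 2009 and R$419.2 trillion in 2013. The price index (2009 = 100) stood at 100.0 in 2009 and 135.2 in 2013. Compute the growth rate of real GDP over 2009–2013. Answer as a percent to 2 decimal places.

-1.19%

Deflate each year: 2009 → 313.8/1.000 = 313.80; 2013 → 419.2/1.352 = 310.06.
So real GDP changed by 310.06/313.80 − 1 = -0.0119, i.e. -1.19%.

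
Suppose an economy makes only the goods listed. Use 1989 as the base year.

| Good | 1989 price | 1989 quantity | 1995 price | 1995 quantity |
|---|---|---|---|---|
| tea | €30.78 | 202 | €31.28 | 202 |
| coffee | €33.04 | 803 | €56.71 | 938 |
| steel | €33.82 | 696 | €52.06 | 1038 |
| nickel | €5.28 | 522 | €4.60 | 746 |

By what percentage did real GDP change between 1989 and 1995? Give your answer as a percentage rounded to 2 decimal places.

29.15%

Real GDP 1989 = Nominal GDP 1989 = 30.78·202 + 33.04·803 + 33.82·696 + 5.28·522 = 59043.56.
Real GDP 1995 (at 1989 prices) = 30.78·202 + 33.04·938 + 33.82·1038 + 5.28·746 = 76253.12.
Real growth = 76253.12/59043.56 − 1 = 0.2915.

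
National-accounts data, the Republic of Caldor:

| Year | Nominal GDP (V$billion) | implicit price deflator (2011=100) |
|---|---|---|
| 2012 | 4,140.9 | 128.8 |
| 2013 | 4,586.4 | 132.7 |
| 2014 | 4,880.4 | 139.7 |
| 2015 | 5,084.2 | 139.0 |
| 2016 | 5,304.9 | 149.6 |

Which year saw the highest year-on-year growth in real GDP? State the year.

2013

2013: real = 4586.4/1.327 = 3456.22; growth vs 2012 (3214.98) = 7.50%.
2014: real = 4880.4/1.397 = 3493.49; growth vs 2013 (3456.22) = 1.08%.
2015: real = 5084.2/1.390 = 3657.70; growth vs 2014 (3493.49) = 4.70%.
2016: real = 5304.9/1.496 = 3546.06; growth vs 2015 (3657.70) = -3.05%.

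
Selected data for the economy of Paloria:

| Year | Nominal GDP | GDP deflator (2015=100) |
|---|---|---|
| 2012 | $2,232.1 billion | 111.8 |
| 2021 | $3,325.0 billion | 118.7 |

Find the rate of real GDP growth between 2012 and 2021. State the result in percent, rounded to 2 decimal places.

40.30%

Real GDP 2012 = 2232.1 / 1.118 = 1996.51.
Real GDP 2021 = 3325.0 / 1.187 = 2801.18.
Real growth = 2801.18 / 1996.51 − 1 = 0.4030.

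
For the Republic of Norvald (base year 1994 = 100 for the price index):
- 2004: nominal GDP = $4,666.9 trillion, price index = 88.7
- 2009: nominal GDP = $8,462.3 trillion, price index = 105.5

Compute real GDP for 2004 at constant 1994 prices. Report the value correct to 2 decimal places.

Real GDP = Nominal / (price index/100) = 4666.9 / 0.887 = 5261.44.

$5,261.44 trillion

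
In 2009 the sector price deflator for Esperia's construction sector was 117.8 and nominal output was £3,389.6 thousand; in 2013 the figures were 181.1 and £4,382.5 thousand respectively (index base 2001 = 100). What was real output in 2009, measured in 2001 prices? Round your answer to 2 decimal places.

Real output = Nominal / (sector price deflator/100) = 3389.6 / 1.178 = 2877.42.

£2,877.42 thousand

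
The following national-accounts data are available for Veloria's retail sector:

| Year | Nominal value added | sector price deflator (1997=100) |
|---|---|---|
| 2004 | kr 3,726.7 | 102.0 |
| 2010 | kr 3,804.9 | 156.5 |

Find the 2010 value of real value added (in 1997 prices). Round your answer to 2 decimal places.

kr 2,431.25

Real value added = Nominal / (sector price deflator/100) = 3804.9 / 1.565 = 2431.25.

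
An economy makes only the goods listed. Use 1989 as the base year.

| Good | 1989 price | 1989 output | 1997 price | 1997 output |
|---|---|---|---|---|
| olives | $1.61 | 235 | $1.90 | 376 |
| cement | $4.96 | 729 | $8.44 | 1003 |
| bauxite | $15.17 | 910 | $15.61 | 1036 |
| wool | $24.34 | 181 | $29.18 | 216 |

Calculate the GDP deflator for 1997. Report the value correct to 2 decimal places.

Nominal GDP 1997 = 1.90·376 + 8.44·1003 + 15.61·1036 + 29.18·216 = 31654.56.
Real GDP 1997 (at 1989 prices) = 1.61·376 + 4.96·1003 + 15.17·1036 + 24.34·216 = 26553.80.
Deflator = Nominal/Real × 100 = 31654.56/26553.80 × 100 = 119.209.

119.21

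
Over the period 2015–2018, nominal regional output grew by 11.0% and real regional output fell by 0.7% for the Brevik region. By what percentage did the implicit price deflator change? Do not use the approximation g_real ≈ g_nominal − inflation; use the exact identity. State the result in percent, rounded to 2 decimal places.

(1 + g_nom) = (1 + g_real)(1 + π), so π = 1.1100 / 0.9930 − 1 = 0.11782.

11.78%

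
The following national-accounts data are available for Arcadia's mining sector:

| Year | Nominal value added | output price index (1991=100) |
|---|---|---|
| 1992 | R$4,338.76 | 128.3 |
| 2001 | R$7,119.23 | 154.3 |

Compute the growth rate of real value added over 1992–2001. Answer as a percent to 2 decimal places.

36.44%

Deflate each year: 1992 → 4338.76/1.283 = 3381.73; 2001 → 7119.23/1.543 = 4613.89.
So real value added changed by 4613.89/3381.73 − 1 = 0.3644, i.e. 36.44%.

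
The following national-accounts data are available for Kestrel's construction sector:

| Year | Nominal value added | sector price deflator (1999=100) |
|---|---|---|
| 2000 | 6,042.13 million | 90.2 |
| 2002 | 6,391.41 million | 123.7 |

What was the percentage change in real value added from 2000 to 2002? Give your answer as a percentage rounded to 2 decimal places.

Deflate each year: 2000 → 6042.13/0.902 = 6698.59; 2002 → 6391.41/1.237 = 5166.86.
So real value added changed by 5166.86/6698.59 − 1 = -0.2287, i.e. -22.87%.

-22.87%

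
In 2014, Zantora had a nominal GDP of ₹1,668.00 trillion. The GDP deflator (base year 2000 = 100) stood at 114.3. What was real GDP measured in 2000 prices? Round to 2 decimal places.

₹1,459.32 trillion

Real GDP = Nominal / (GDP deflator/100) = 1668.00 / 1.143 = 1459.32.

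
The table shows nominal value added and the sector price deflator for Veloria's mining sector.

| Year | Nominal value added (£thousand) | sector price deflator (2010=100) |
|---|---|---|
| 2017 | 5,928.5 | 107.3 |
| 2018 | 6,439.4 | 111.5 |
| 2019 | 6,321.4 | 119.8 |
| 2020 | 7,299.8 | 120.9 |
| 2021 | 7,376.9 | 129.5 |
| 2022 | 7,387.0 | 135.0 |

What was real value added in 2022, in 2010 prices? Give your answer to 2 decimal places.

£5,471.85 thousand

Real value added 2022 = 7387.0 / 1.350 = 5471.85.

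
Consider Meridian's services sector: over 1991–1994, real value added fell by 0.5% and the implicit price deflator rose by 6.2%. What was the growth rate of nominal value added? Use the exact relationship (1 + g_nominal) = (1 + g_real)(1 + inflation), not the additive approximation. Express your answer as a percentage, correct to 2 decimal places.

5.67%

(1 + g_nom) = (1 + g_real)(1 + π) = 0.9950 × 1.0620 = 1.05669.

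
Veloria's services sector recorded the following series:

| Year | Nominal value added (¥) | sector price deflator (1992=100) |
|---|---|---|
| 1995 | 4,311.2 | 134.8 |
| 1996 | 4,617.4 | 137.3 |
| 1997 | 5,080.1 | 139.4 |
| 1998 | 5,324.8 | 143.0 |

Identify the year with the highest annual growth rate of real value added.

1997

1996: real = 4617.4/1.373 = 3363.00; growth vs 1995 (3198.22) = 5.15%.
1997: real = 5080.1/1.394 = 3644.26; growth vs 1996 (3363.00) = 8.36%.
1998: real = 5324.8/1.430 = 3723.64; growth vs 1997 (3644.26) = 2.18%.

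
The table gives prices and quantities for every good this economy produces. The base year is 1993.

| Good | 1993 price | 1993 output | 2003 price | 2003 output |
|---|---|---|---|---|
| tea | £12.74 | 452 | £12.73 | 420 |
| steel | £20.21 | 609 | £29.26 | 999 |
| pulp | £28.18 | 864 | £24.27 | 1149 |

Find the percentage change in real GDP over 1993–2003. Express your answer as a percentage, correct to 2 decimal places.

36.56%

Real GDP 1993 = Nominal GDP 1993 = 12.74·452 + 20.21·609 + 28.18·864 = 42413.89.
Real GDP 2003 (at 1993 prices) = 12.74·420 + 20.21·999 + 28.18·1149 = 57919.41.
Real growth = 57919.41/42413.89 − 1 = 0.3656.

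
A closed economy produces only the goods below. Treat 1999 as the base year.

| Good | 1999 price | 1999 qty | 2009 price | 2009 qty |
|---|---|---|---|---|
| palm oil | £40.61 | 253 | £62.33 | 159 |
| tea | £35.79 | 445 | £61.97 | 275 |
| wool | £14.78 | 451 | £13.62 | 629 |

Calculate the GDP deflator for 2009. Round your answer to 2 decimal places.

138.77

Nominal GDP 2009 = 62.33·159 + 61.97·275 + 13.62·629 = 35519.20.
Real GDP 2009 (at 1999 prices) = 40.61·159 + 35.79·275 + 14.78·629 = 25595.86.
Deflator = Nominal/Real × 100 = 35519.20/25595.86 × 100 = 138.769.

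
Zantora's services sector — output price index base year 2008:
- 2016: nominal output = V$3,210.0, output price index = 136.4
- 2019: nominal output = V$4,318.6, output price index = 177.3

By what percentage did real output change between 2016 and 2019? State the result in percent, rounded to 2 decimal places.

Real output 2016 = 3210.0 / 1.364 = 2353.37.
Real output 2019 = 4318.6 / 1.773 = 2435.76.
Real growth = 2435.76 / 2353.37 − 1 = 0.0350.

3.50%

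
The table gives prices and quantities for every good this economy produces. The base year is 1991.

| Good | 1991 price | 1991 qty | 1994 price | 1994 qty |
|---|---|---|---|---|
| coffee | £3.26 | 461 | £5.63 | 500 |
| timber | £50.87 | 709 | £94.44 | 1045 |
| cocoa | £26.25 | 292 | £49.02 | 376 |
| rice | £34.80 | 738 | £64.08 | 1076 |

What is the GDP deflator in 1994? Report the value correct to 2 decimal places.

184.99

Nominal GDP 1994 = 5.63·500 + 94.44·1045 + 49.02·376 + 64.08·1076 = 188886.40.
Real GDP 1994 (at 1991 prices) = 3.26·500 + 50.87·1045 + 26.25·376 + 34.80·1076 = 102103.95.
Deflator = Nominal/Real × 100 = 188886.40/102103.95 × 100 = 184.994.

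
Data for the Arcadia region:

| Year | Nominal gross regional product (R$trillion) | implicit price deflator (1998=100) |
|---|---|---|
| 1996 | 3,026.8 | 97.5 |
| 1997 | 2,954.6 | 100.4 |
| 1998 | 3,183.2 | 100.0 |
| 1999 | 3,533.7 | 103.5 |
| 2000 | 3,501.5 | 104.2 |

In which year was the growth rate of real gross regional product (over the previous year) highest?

1997: real = 2954.6/1.004 = 2942.83; growth vs 1996 (3104.41) = -5.20%.
1998: real = 3183.2/1.000 = 3183.20; growth vs 1997 (2942.83) = 8.17%.
1999: real = 3533.7/1.035 = 3414.20; growth vs 1998 (3183.20) = 7.26%.
2000: real = 3501.5/1.042 = 3360.36; growth vs 1999 (3414.20) = -1.58%.

1998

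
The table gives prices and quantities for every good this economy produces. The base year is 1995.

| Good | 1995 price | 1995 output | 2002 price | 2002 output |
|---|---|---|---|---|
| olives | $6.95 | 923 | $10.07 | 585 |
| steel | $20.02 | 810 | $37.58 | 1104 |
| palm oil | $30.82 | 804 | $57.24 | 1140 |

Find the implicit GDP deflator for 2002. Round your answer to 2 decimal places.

183.73

Nominal GDP 2002 = 10.07·585 + 37.58·1104 + 57.24·1140 = 112632.87.
Real GDP 2002 (at 1995 prices) = 6.95·585 + 20.02·1104 + 30.82·1140 = 61302.63.
Deflator = Nominal/Real × 100 = 112632.87/61302.63 × 100 = 183.733.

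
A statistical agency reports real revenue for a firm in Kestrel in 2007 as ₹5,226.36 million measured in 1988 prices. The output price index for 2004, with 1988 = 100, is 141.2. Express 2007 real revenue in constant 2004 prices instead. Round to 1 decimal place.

₹7,379.6 million

Real revenue in 2004 prices = Real revenue in 1988 prices × (P_2004/P_1988) = 5226.36 × 1.412 = 7379.62.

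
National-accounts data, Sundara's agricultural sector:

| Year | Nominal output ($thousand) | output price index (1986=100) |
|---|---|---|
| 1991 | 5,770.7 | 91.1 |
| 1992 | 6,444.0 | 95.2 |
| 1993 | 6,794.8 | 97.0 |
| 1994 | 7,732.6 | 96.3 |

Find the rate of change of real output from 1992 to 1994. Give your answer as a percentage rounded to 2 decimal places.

18.63%

Real output 1992 = 6444.0/0.952 = 6768.91.
Real output 1994 = 7732.6/0.963 = 8029.70.
Change = 8029.70/6768.91 − 1 = 0.1863.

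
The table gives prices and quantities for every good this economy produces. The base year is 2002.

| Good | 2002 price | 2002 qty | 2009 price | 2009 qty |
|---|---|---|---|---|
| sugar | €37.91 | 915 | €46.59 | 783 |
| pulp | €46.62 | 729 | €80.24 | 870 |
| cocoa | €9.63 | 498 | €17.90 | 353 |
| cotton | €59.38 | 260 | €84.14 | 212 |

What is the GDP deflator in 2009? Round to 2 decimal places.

Nominal GDP 2009 = 46.59·783 + 80.24·870 + 17.90·353 + 84.14·212 = 130445.15.
Real GDP 2009 (at 2002 prices) = 37.91·783 + 46.62·870 + 9.63·353 + 59.38·212 = 86230.88.
Deflator = Nominal/Real × 100 = 130445.15/86230.88 × 100 = 151.274.

151.27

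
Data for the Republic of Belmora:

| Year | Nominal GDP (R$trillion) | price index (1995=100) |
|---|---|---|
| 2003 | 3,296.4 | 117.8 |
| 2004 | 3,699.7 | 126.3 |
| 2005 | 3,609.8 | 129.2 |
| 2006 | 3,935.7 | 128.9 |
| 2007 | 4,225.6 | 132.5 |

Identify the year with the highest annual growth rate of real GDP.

2006

2004: real = 3699.7/1.263 = 2929.30; growth vs 2003 (2798.30) = 4.68%.
2005: real = 3609.8/1.292 = 2793.96; growth vs 2004 (2929.30) = -4.62%.
2006: real = 3935.7/1.289 = 3053.30; growth vs 2005 (2793.96) = 9.28%.
2007: real = 4225.6/1.325 = 3189.13; growth vs 2006 (3053.30) = 4.45%.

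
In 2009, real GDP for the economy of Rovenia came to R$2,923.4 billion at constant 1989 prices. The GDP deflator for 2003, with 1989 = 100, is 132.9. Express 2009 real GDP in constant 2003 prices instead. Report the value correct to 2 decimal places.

R$3,885.20 billion

Real GDP in 2003 prices = Real GDP in 1989 prices × (P_2003/P_1989) = 2923.4 × 1.329 = 3885.20.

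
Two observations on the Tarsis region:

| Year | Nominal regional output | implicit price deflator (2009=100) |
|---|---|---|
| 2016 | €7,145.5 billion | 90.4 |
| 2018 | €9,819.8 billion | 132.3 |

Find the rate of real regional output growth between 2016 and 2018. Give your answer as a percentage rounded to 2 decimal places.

Deflate each year: 2016 → 7145.5/0.904 = 7904.31; 2018 → 9819.8/1.323 = 7422.37.
So real regional output changed by 7422.37/7904.31 − 1 = -0.0610, i.e. -6.10%.

-6.10%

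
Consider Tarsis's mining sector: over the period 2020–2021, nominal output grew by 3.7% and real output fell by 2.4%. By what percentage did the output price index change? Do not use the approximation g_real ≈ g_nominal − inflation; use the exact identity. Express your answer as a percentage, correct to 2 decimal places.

(1 + g_nom) = (1 + g_real)(1 + π), so π = 1.0370 / 0.9760 − 1 = 0.06250.

6.25%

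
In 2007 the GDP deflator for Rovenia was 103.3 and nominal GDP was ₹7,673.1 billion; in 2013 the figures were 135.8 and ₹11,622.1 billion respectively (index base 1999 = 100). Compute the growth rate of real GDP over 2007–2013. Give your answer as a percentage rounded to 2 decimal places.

Deflate each year: 2007 → 7673.1/1.033 = 7427.98; 2013 → 11622.1/1.358 = 8558.25.
So real GDP changed by 8558.25/7427.98 − 1 = 0.1522, i.e. 15.22%.

15.22%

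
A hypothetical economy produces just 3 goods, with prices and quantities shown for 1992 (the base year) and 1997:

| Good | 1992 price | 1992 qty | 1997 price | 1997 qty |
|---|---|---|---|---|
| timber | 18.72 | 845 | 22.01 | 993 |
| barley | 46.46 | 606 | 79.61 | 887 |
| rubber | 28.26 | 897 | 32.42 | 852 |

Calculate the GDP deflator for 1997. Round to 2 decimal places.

143.18

Nominal GDP 1997 = 22.01·993 + 79.61·887 + 32.42·852 = 120091.84.
Real GDP 1997 (at 1992 prices) = 18.72·993 + 46.46·887 + 28.26·852 = 83876.50.
Deflator = Nominal/Real × 100 = 120091.84/83876.50 × 100 = 143.177.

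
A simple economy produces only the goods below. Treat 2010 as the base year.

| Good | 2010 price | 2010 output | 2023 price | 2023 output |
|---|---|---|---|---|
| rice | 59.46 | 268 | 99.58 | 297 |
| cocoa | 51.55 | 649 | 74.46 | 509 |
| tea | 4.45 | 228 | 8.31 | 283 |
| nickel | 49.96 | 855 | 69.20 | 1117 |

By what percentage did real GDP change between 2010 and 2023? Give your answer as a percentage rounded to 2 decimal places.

8.42%

Real GDP 2010 = Nominal GDP 2010 = 59.46·268 + 51.55·649 + 4.45·228 + 49.96·855 = 93121.63.
Real GDP 2023 (at 2010 prices) = 59.46·297 + 51.55·509 + 4.45·283 + 49.96·1117 = 100963.24.
Real growth = 100963.24/93121.63 − 1 = 0.0842.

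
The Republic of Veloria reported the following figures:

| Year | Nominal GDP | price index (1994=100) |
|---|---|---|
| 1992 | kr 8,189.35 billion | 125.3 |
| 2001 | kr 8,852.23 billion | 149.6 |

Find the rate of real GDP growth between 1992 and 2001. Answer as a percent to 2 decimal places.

-9.46%

Real GDP 1992 = 8189.35 / 1.253 = 6535.79.
Real GDP 2001 = 8852.23 / 1.496 = 5917.27.
Real growth = 5917.27 / 6535.79 − 1 = -0.0946.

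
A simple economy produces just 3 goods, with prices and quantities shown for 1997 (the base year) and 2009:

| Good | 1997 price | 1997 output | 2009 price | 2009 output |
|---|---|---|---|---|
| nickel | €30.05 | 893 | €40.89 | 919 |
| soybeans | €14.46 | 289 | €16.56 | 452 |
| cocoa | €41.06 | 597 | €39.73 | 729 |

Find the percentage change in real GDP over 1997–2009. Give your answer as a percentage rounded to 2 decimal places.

Real GDP 1997 = Nominal GDP 1997 = 30.05·893 + 14.46·289 + 41.06·597 = 55526.41.
Real GDP 2009 (at 1997 prices) = 30.05·919 + 14.46·452 + 41.06·729 = 64084.61.
Real growth = 64084.61/55526.41 − 1 = 0.1541.

15.41%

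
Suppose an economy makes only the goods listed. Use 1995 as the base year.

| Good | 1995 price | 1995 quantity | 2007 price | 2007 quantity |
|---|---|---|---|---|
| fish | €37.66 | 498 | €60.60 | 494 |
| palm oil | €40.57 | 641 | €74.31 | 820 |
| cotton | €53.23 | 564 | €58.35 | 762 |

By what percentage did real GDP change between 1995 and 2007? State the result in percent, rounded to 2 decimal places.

23.60%

Real GDP 1995 = Nominal GDP 1995 = 37.66·498 + 40.57·641 + 53.23·564 = 74781.77.
Real GDP 2007 (at 1995 prices) = 37.66·494 + 40.57·820 + 53.23·762 = 92432.70.
Real growth = 92432.70/74781.77 − 1 = 0.2360.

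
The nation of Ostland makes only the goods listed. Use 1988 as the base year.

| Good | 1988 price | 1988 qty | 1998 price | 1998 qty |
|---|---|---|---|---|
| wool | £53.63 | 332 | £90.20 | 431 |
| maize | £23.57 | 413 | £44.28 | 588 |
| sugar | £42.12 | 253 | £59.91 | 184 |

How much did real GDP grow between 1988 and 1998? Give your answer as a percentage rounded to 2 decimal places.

17.09%

Real GDP 1988 = Nominal GDP 1988 = 53.63·332 + 23.57·413 + 42.12·253 = 38195.93.
Real GDP 1998 (at 1988 prices) = 53.63·431 + 23.57·588 + 42.12·184 = 44723.77.
Real growth = 44723.77/38195.93 − 1 = 0.1709.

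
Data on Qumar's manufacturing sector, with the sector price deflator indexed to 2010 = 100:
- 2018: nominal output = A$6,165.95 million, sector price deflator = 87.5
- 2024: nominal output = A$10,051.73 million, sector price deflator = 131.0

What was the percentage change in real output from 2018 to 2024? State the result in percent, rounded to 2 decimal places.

Real output 2018 = 6165.95 / 0.875 = 7046.80.
Real output 2024 = 10051.73 / 1.310 = 7673.08.
Real growth = 7673.08 / 7046.80 − 1 = 0.0889.

8.89%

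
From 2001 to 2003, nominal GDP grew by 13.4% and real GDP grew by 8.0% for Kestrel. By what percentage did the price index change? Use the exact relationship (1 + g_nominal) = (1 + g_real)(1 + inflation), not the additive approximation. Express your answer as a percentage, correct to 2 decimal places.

(1 + g_nom) = (1 + g_real)(1 + π), so π = 1.1340 / 1.0800 − 1 = 0.05000.

5.00%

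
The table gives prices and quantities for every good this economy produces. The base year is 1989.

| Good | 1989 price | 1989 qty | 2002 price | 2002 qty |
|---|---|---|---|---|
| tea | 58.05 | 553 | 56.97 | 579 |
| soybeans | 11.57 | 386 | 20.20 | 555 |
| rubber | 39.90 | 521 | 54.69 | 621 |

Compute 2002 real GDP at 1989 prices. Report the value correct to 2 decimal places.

Real GDP 2002 = Σ (p_1989 × q_2002) = 58.05·579 + 11.57·555 + 39.90·621 = 64810.20.

64810.20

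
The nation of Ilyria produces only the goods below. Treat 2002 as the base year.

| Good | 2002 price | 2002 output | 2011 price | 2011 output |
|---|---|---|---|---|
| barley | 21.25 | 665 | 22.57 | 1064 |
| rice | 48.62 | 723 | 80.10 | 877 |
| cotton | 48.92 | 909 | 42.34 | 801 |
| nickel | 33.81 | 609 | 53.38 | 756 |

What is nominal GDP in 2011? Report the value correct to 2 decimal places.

Nominal GDP 2011 = Σ (p_2011 × q_2011) = 22.57·1064 + 80.10·877 + 42.34·801 + 53.38·756 = 168531.80.

168531.80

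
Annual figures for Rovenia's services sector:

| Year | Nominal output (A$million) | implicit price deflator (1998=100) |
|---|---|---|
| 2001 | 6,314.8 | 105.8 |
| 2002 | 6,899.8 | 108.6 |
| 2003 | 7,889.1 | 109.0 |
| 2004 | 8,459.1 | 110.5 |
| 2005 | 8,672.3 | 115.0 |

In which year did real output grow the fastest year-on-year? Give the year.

2002: real = 6899.8/1.086 = 6353.41; growth vs 2001 (5968.62) = 6.45%.
2003: real = 7889.1/1.090 = 7237.71; growth vs 2002 (6353.41) = 13.92%.
2004: real = 8459.1/1.105 = 7655.29; growth vs 2003 (7237.71) = 5.77%.
2005: real = 8672.3/1.150 = 7541.13; growth vs 2004 (7655.29) = -1.49%.

2003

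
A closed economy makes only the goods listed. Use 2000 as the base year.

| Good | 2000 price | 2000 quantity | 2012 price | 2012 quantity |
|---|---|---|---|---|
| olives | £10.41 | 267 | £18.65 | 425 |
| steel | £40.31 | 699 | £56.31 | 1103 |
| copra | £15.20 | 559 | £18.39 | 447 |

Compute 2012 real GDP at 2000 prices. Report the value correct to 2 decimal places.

Real GDP 2012 = Σ (p_2000 × q_2012) = 10.41·425 + 40.31·1103 + 15.20·447 = 55680.58.

£55680.58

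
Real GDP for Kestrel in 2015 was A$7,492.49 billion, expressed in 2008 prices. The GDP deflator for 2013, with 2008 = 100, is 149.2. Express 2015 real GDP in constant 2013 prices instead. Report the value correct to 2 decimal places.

A$11,178.80 billion

Real GDP in 2013 prices = Real GDP in 2008 prices × (P_2013/P_2008) = 7492.49 × 1.492 = 11178.80.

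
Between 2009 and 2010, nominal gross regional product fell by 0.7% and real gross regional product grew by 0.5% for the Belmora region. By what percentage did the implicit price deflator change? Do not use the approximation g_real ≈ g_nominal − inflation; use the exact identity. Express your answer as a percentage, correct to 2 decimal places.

-1.19%

(1 + g_nom) = (1 + g_real)(1 + π), so π = 0.9930 / 1.0050 − 1 = -0.01194.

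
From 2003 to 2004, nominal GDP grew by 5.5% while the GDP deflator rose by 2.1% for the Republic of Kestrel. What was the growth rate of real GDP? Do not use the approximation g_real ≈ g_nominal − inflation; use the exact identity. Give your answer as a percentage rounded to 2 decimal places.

(1 + g_nom) = (1 + g_real)(1 + π), so g_real = 1.0550 / 1.0210 − 1 = 0.03330.

3.33%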